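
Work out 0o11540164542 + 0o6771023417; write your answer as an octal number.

Add column by column in base 8, right to left:
  2+7 = 1 carry 1
  4+1+1 = 6
  5+4 = 1 carry 1
  4+3+1 = 0 carry 1
  6+2+1 = 1 carry 1
  1+0+1 = 2
  0+1 = 1
  4+7 = 3 carry 1
  5+7+1 = 5 carry 1
  1+6+1 = 0 carry 1
  1+0+1 = 2

0o20531210161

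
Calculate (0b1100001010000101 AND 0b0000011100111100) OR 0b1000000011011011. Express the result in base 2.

0b1000001011011111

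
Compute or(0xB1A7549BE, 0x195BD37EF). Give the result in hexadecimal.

0xB9FFD7FFF

OR each hex digit independently (no carries):
  B|1=B, 1|9=9, A|5=F, 7|B=F, 5|D=D, 4|3=7, 9|7=F, B|E=F, E|F=F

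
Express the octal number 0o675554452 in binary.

0b110111101101101100100101010

Each octal digit is 3 bits: 6=110 7=111 5=101 5=101 5=101 4=100 4=100 5=101 2=010.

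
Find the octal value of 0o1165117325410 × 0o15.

0o17763010327550

Multiply each base-8 digit by 13, carrying:
  0×13 = 0 → write 0
  1×13 = 13 → write 5 carry 1
  4×13+1 = 53 → write 5 carry 6
  5×13+6 = 71 → write 7 carry 8
  2×13+8 = 34 → write 2 carry 4
  3×13+4 = 43 → write 3 carry 5
  7×13+5 = 96 → write 0 carry 12
  1×13+12 = 25 → write 1 carry 3
  1×13+3 = 16 → write 0 carry 2
  5×13+2 = 67 → write 3 carry 8
  6×13+8 = 86 → write 6 carry 10
  1×13+10 = 23 → write 7 carry 2
  1×13+2 = 15 → write 7 carry 1
  remaining carry: 1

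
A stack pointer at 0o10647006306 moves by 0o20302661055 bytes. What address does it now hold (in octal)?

Add column by column in base 8, right to left:
  6+5 = 3 carry 1
  0+5+1 = 6
  3+0 = 3
  6+1 = 7
  0+6 = 6
  0+6 = 6
  7+2 = 1 carry 1
  4+0+1 = 5
  6+3 = 1 carry 1
  0+0+1 = 1
  1+2 = 3

0o31151667363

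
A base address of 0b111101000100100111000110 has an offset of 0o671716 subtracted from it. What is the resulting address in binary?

0b111100001101010111111000

0o671716 = 0b110111001111001110 in binary.
Subtract column by column in base 2:
  0-0 → 0
  1-1 → 0
  1-1 → 0
  0-1 → 1 (borrow)
  0-0-1 → 1 (borrow)
  0-0-1 → 1 (borrow)
  1-1-1 → 1 (borrow)
  1-1-1 → 1 (borrow)
  1-1-1 → 1 (borrow)
  0-1-1 → 0 (borrow)
  0-0-1 → 1 (borrow)
  1-0-1 → 0
  0-1 → 1 (borrow)
  0-1-1 → 0 (borrow)
  1-1-1 → 1 (borrow)
  0-0-1 → 1 (borrow)
  0-1-1 → 0 (borrow)
  0-1-1 → 0 (borrow)
  1-0-1 → 0
  0-0 → 0
  1-0 → 1
  1-0 → 1
  1-0 → 1
  1-0 → 1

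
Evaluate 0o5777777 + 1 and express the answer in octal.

The trailing 6 digits are 7 (max in base 8), so adding 1 cascades: they roll to 0 and the next digit up increments.

0o6000000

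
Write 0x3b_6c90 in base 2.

0b1110110110110010010000

Expand each hex digit to 4 bits: 3=0011 b=1011 6=0110 c=1100 9=1001 0=0000.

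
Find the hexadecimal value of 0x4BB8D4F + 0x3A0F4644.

0x3ECAD393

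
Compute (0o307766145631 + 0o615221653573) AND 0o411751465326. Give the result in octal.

0o1210021024

Add column by column in base 8, right to left:
  1+3 = 4
  3+7 = 2 carry 1
  6+5+1 = 4 carry 1
  5+3+1 = 1 carry 1
  4+5+1 = 2 carry 1
  1+6+1 = 0 carry 1
  6+1+1 = 0 carry 1
  6+2+1 = 1 carry 1
  7+2+1 = 2 carry 1
  7+5+1 = 5 carry 1
  0+1+1 = 2
  3+6 = 1 carry 1
  final carry 1
Sum = 0o1125210021424; now AND with 0o411751465326:
  1&0=0, 1&4=0, 2&1=0, 5&1=1, 2&7=2, 1&5=1, 0&1=0, 0&4=0, 2&6=2, 1&5=1, 4&3=0, 2&2=2, 4&6=4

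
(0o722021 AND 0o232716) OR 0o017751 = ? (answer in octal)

0o237751

0o722021 AND 0o232716 = 0o222000.
Then OR with 0o017751.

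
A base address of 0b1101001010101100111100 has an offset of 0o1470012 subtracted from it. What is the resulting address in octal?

0b1101001010101100111100 = 0o15125474 in octal.
Subtract column by column in base 8:
  4-2 → 2
  7-1 → 6
  4-0 → 4
  5-0 → 5
  2-7 → 3 (borrow)
  1-4-1 → 4 (borrow)
  5-1-1 → 3
  1-0 → 1

0o13435462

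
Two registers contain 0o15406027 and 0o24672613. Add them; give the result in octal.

0o42300642

Add column by column in base 8, right to left:
  7+3 = 2 carry 1
  2+1+1 = 4
  0+6 = 6
  6+2 = 0 carry 1
  0+7+1 = 0 carry 1
  4+6+1 = 3 carry 1
  5+4+1 = 2 carry 1
  1+2+1 = 4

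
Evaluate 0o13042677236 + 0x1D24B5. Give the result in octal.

0o13052121523

0x1D24B5 = 0o7222265 in octal.
Add column by column in base 8, right to left:
  6+5 = 3 carry 1
  3+6+1 = 2 carry 1
  2+2+1 = 5
  7+2 = 1 carry 1
  7+2+1 = 2 carry 1
  6+2+1 = 1 carry 1
  2+7+1 = 2 carry 1
  4+0+1 = 5
  0+0 = 0
  3+0 = 3
  1+0 = 1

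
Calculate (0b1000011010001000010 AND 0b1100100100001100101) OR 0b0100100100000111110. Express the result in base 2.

0b1100100100001111110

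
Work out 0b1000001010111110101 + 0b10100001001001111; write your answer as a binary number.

0b1010101100001000100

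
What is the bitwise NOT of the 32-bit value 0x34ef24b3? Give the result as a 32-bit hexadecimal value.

Each hex digit d becomes f−d:
  3→c, 4→b, e→1, f→0, 2→d, 4→b, b→4, 3→c

0xcb10db4c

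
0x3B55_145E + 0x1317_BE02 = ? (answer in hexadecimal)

Add column by column in base 16, right to left:
  E+2 = 0 carry 1
  5+0+1 = 6
  4+E = 2 carry 1
  1+B+1 = D
  5+7 = C
  5+1 = 6
  B+3 = E
  3+1 = 4

0x4E6CD260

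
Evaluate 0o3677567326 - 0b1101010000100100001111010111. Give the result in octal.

0o2157125377

0b1101010000100100001111010111 = 0o1520441727 in octal.
Subtract column by column in base 8:
  6-7 → 7 (borrow)
  2-2-1 → 7 (borrow)
  3-7-1 → 3 (borrow)
  7-1-1 → 5
  6-4 → 2
  5-4 → 1
  7-0 → 7
  7-2 → 5
  6-5 → 1
  3-1 → 2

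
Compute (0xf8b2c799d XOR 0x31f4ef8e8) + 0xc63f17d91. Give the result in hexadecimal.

0x18f853ff06

First 0xf8b2c799d XOR 0x31f4ef8e8 = 0xc94628175.
Add column by column in base 16, right to left:
  5+1 = 6
  7+9 = 0 carry 1
  1+d+1 = f
  8+7 = f
  2+1 = 3
  6+f = 5 carry 1
  4+3+1 = 8
  9+6 = f
  c+c = 8 carry 1
  final carry 1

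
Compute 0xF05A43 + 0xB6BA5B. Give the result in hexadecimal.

Add column by column in base 16, right to left:
  3+B = E
  4+5 = 9
  A+A = 4 carry 1
  5+B+1 = 1 carry 1
  0+6+1 = 7
  F+B = A carry 1
  final carry 1

0x1A7149E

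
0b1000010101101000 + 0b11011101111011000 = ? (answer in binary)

Add column by column in base 2, right to left:
  0+0 = 0
  0+0 = 0
  0+0 = 0
  1+1 = 0 carry 1
  0+1+1 = 0 carry 1
  1+0+1 = 0 carry 1
  1+1+1 = 1 carry 1
  0+1+1 = 0 carry 1
  1+1+1 = 1 carry 1
  0+1+1 = 0 carry 1
  1+0+1 = 0 carry 1
  0+1+1 = 0 carry 1
  0+1+1 = 0 carry 1
  0+1+1 = 0 carry 1
  0+0+1 = 1
  1+1 = 0 carry 1
  0+1+1 = 0 carry 1
  final carry 1

0b100100000101000000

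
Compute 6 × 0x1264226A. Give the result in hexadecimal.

Multiply each base-16 digit by 6, carrying:
  A×6 = 60 → write C carry 3
  6×6+3 = 39 → write 7 carry 2
  2×6+2 = 14 → write E
  2×6 = 12 → write C
  4×6 = 24 → write 8 carry 1
  6×6+1 = 37 → write 5 carry 2
  2×6+2 = 14 → write E
  1×6 = 6 → write 6

0x6E58CE7C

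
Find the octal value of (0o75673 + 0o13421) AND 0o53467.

0o11004

Add column by column in base 8, right to left:
  3+1 = 4
  7+2 = 1 carry 1
  6+4+1 = 3 carry 1
  5+3+1 = 1 carry 1
  7+1+1 = 1 carry 1
  final carry 1
Sum = 0o111314; now AND with 0o53467:
  1&0=0, 1&5=1, 1&3=1, 3&4=0, 1&6=0, 4&7=4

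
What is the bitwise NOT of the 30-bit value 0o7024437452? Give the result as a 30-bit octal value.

0o0753340325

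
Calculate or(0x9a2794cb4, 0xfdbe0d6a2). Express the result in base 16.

OR each hex digit independently (no carries):
  9|f=f, a|d=f, 2|b=b, 7|e=f, 9|0=9, 4|d=d, c|6=e, b|a=b, 4|2=6

0xffbf9deb6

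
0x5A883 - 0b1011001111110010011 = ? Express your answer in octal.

0o4360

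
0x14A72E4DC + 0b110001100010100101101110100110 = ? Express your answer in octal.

0x14A72E4DC = 0o51234562334 in octal.
0b110001100010100101101110100110 = 0o6142455646 in octal.
Add column by column in base 8, right to left:
  4+6 = 2 carry 1
  3+4+1 = 0 carry 1
  3+6+1 = 2 carry 1
  2+5+1 = 0 carry 1
  6+5+1 = 4 carry 1
  5+4+1 = 2 carry 1
  4+2+1 = 7
  3+4 = 7
  2+1 = 3
  1+6 = 7
  5+0 = 5

0o57377240202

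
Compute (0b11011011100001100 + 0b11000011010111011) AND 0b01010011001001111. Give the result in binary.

0b10010001000111

Add column by column in base 2, right to left:
  0+1 = 1
  0+1 = 1
  1+0 = 1
  1+1 = 0 carry 1
  0+1+1 = 0 carry 1
  0+1+1 = 0 carry 1
  0+0+1 = 1
  0+1 = 1
  1+0 = 1
  1+1 = 0 carry 1
  1+1+1 = 1 carry 1
  0+0+1 = 1
  1+0 = 1
  1+0 = 1
  0+0 = 0
  1+1 = 0 carry 1
  1+1+1 = 1 carry 1
  final carry 1
Sum = 0b110011110111000111; now AND with 0b01010011001001111:
  110011110111000111
& 001010011001001111
= 000010010001000111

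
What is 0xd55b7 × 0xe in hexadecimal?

0xbab002

Multiply each base-16 digit by 14, carrying:
  7×14 = 98 → write 2 carry 6
  b×14+6 = 160 → write 0 carry 10
  5×14+10 = 80 → write 0 carry 5
  5×14+5 = 75 → write b carry 4
  d×14+4 = 186 → write a carry 11
  remaining carry: b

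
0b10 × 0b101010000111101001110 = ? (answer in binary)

0b1010100001111010011100

Multiply each base-2 digit by 2, carrying:
  0×2 = 0 → write 0
  1×2 = 2 → write 0 carry 1
  1×2+1 = 3 → write 1 carry 1
  1×2+1 = 3 → write 1 carry 1
  0×2+1 = 1 → write 1
  0×2 = 0 → write 0
  1×2 = 2 → write 0 carry 1
  0×2+1 = 1 → write 1
  1×2 = 2 → write 0 carry 1
  1×2+1 = 3 → write 1 carry 1
  1×2+1 = 3 → write 1 carry 1
  1×2+1 = 3 → write 1 carry 1
  0×2+1 = 1 → write 1
  0×2 = 0 → write 0
  0×2 = 0 → write 0
  0×2 = 0 → write 0
  1×2 = 2 → write 0 carry 1
  0×2+1 = 1 → write 1
  1×2 = 2 → write 0 carry 1
  0×2+1 = 1 → write 1
  1×2 = 2 → write 0 carry 1
  remaining carry: 1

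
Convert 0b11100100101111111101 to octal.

0o3445775

Group the bits in threes: 011 100 100 101 111 111 101 → 3445775.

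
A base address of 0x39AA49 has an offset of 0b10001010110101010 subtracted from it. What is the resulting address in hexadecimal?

0x38949F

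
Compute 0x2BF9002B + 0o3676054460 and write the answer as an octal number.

0o11274254533

0x2BF9002B = 0o5376200053 in octal.
Add column by column in base 8, right to left:
  3+0 = 3
  5+6 = 3 carry 1
  0+4+1 = 5
  0+4 = 4
  0+5 = 5
  2+0 = 2
  6+6 = 4 carry 1
  7+7+1 = 7 carry 1
  3+6+1 = 2 carry 1
  5+3+1 = 1 carry 1
  final carry 1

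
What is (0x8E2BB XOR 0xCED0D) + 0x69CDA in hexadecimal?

0xAAC90

First 0x8E2BB XOR 0xCED0D = 0x40FB6.
Add column by column in base 16, right to left:
  6+A = 0 carry 1
  B+D+1 = 9 carry 1
  F+C+1 = C carry 1
  0+9+1 = A
  4+6 = A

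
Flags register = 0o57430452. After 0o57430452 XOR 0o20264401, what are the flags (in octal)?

0o77654053

XOR each oct digit independently (no carries):
  5^2=7, 7^0=7, 4^2=6, 3^6=5, 0^4=4, 4^4=0, 5^0=5, 2^1=3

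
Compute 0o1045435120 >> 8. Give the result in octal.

8 bits is not a whole number of base-8 digits; in binary: 1000100101100011101001010000 >> 8 = 10001001011000111010.

0o2113072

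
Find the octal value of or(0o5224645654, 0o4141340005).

0o5365745655

OR each oct digit independently (no carries):
  5|4=5, 2|1=3, 2|4=6, 4|1=5, 6|3=7, 4|4=4, 5|0=5, 6|0=6, 5|0=5, 4|5=5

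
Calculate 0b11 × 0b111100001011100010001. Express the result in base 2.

Multiply each base-2 digit by 3, carrying:
  1×3 = 3 → write 1 carry 1
  0×3+1 = 1 → write 1
  0×3 = 0 → write 0
  0×3 = 0 → write 0
  1×3 = 3 → write 1 carry 1
  0×3+1 = 1 → write 1
  0×3 = 0 → write 0
  0×3 = 0 → write 0
  1×3 = 3 → write 1 carry 1
  1×3+1 = 4 → write 0 carry 2
  1×3+2 = 5 → write 1 carry 2
  0×3+2 = 2 → write 0 carry 1
  1×3+1 = 4 → write 0 carry 2
  0×3+2 = 2 → write 0 carry 1
  0×3+1 = 1 → write 1
  0×3 = 0 → write 0
  0×3 = 0 → write 0
  1×3 = 3 → write 1 carry 1
  1×3+1 = 4 → write 0 carry 2
  1×3+2 = 5 → write 1 carry 2
  1×3+2 = 5 → write 1 carry 2
  remaining carry: 10

0b10110100100010100110011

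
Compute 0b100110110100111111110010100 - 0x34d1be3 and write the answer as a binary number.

0x34d1be3 = 0b11010011010001101111100011 in binary.
Subtract column by column in base 2:
  0-1 → 1 (borrow)
  0-1-1 → 0 (borrow)
  1-0-1 → 0
  0-0 → 0
  1-0 → 1
  0-1 → 1 (borrow)
  0-1-1 → 0 (borrow)
  1-1-1 → 1 (borrow)
  1-1-1 → 1 (borrow)
  1-1-1 → 1 (borrow)
  1-0-1 → 0
  1-1 → 0
  1-1 → 0
  1-0 → 1
  1-0 → 1
  0-0 → 0
  0-1 → 1 (borrow)
  1-0-1 → 0
  0-1 → 1 (borrow)
  1-1-1 → 1 (borrow)
  1-0-1 → 0
  0-0 → 0
  1-1 → 0
  1-0 → 1
  0-1 → 1 (borrow)
  0-1-1 → 0 (borrow)
  1-0-1 → 0

0b1100011010110001110110001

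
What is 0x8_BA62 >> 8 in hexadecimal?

0x8BA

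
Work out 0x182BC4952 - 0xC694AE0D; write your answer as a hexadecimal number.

Subtract column by column in base 16:
  2-D → 5 (borrow)
  5-0-1 → 4
  9-E → B (borrow)
  4-A-1 → 9 (borrow)
  C-4-1 → 7
  B-9 → 2
  2-6 → C (borrow)
  8-C-1 → B (borrow)
  1-0-1 → 0

0xBC279B45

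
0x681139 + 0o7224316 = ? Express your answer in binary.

0b100001010011101000000111

0x681139 = 0b11010000001000100111001 in binary.
0o7224316 = 0b111010010100011001110 in binary.
Add column by column in base 2, right to left:
  1+0 = 1
  0+1 = 1
  0+1 = 1
  1+1 = 0 carry 1
  1+0+1 = 0 carry 1
  1+0+1 = 0 carry 1
  0+1+1 = 0 carry 1
  0+1+1 = 0 carry 1
  1+0+1 = 0 carry 1
  0+0+1 = 1
  0+0 = 0
  0+1 = 1
  1+0 = 1
  0+1 = 1
  0+0 = 0
  0+0 = 0
  0+1 = 1
  0+0 = 0
  0+1 = 1
  1+1 = 0 carry 1
  0+1+1 = 0 carry 1
  1+0+1 = 0 carry 1
  1+0+1 = 0 carry 1
  final carry 1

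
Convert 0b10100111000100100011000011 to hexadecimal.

Group the bits into nibbles: 0010 1001 1100 0100 1000 1100 0011 → 29C48C3.

0x29C48C3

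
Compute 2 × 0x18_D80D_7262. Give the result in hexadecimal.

Multiply each base-16 digit by 2, carrying:
  2×2 = 4 → write 4
  6×2 = 12 → write C
  2×2 = 4 → write 4
  7×2 = 14 → write E
  D×2 = 26 → write A carry 1
  0×2+1 = 1 → write 1
  8×2 = 16 → write 0 carry 1
  D×2+1 = 27 → write B carry 1
  8×2+1 = 17 → write 1 carry 1
  1×2+1 = 3 → write 3

0x31B01AE4C4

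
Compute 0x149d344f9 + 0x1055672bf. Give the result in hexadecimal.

Add column by column in base 16, right to left:
  9+f = 8 carry 1
  f+b+1 = b carry 1
  4+2+1 = 7
  4+7 = b
  3+6 = 9
  d+5 = 2 carry 1
  9+5+1 = f
  4+0 = 4
  1+1 = 2

0x24f29b7b8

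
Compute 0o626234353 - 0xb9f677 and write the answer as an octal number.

0o547641164

0xb9f677 = 0o56373167 in octal.
Subtract column by column in base 8:
  3-7 → 4 (borrow)
  5-6-1 → 6 (borrow)
  3-1-1 → 1
  4-3 → 1
  3-7 → 4 (borrow)
  2-3-1 → 6 (borrow)
  6-6-1 → 7 (borrow)
  2-5-1 → 4 (borrow)
  6-0-1 → 5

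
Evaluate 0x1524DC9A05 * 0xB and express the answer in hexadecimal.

0xE8957A9E37

Multiply each base-16 digit by 11, carrying:
  5×11 = 55 → write 7 carry 3
  0×11+3 = 3 → write 3
  A×11 = 110 → write E carry 6
  9×11+6 = 105 → write 9 carry 6
  C×11+6 = 138 → write A carry 8
  D×11+8 = 151 → write 7 carry 9
  4×11+9 = 53 → write 5 carry 3
  2×11+3 = 25 → write 9 carry 1
  5×11+1 = 56 → write 8 carry 3
  1×11+3 = 14 → write E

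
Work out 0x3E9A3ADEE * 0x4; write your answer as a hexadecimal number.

Multiply each base-16 digit by 4, carrying:
  E×4 = 56 → write 8 carry 3
  E×4+3 = 59 → write B carry 3
  D×4+3 = 55 → write 7 carry 3
  A×4+3 = 43 → write B carry 2
  3×4+2 = 14 → write E
  A×4 = 40 → write 8 carry 2
  9×4+2 = 38 → write 6 carry 2
  E×4+2 = 58 → write A carry 3
  3×4+3 = 15 → write F

0xFA68EB7B8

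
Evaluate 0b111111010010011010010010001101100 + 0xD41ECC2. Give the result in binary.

0b1000000111100011110001000100101110

0xD41ECC2 = 0b1101010000011110110011000010 in binary.
Add column by column in base 2, right to left:
  0+0 = 0
  0+1 = 1
  1+0 = 1
  1+0 = 1
  0+0 = 0
  1+0 = 1
  1+1 = 0 carry 1
  0+1+1 = 0 carry 1
  0+0+1 = 1
  0+0 = 0
  1+1 = 0 carry 1
  0+1+1 = 0 carry 1
  0+0+1 = 1
  1+1 = 0 carry 1
  0+1+1 = 0 carry 1
  0+1+1 = 0 carry 1
  1+1+1 = 1 carry 1
  0+0+1 = 1
  1+0 = 1
  1+0 = 1
  0+0 = 0
  0+0 = 0
  1+1 = 0 carry 1
  0+0+1 = 1
  0+1 = 1
  1+0 = 1
  0+1 = 1
  1+1 = 0 carry 1
  1+0+1 = 0 carry 1
  1+0+1 = 0 carry 1
  1+0+1 = 0 carry 1
  1+0+1 = 0 carry 1
  1+0+1 = 0 carry 1
  final carry 1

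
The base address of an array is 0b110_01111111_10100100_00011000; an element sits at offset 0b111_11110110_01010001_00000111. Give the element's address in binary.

Add column by column in base 2, right to left:
  0+1 = 1
  0+1 = 1
  0+1 = 1
  1+0 = 1
  1+0 = 1
  0+0 = 0
  0+0 = 0
  0+0 = 0
  0+1 = 1
  0+0 = 0
  1+0 = 1
  0+0 = 0
  0+1 = 1
  1+0 = 1
  0+1 = 1
  1+0 = 1
  1+0 = 1
  1+1 = 0 carry 1
  1+1+1 = 1 carry 1
  1+0+1 = 0 carry 1
  1+1+1 = 1 carry 1
  1+1+1 = 1 carry 1
  1+1+1 = 1 carry 1
  0+1+1 = 0 carry 1
  0+1+1 = 0 carry 1
  1+1+1 = 1 carry 1
  1+1+1 = 1 carry 1
  final carry 1

0b1110011101011111010100011111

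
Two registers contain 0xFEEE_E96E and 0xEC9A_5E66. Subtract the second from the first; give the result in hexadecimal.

0x12548B08

Subtract column by column in base 16:
  E-6 → 8
  6-6 → 0
  9-E → B (borrow)
  E-5-1 → 8
  E-A → 4
  E-9 → 5
  E-C → 2
  F-E → 1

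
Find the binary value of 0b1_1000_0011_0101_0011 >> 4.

Right shift by 4: drop the 4 least-significant bits.

0b1100000110101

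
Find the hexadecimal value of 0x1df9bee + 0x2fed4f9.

0x4de70e7

Add column by column in base 16, right to left:
  e+9 = 7 carry 1
  e+f+1 = e carry 1
  b+4+1 = 0 carry 1
  9+d+1 = 7 carry 1
  f+e+1 = e carry 1
  d+f+1 = d carry 1
  1+2+1 = 4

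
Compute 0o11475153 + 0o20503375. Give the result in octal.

0o32200550

Add column by column in base 8, right to left:
  3+5 = 0 carry 1
  5+7+1 = 5 carry 1
  1+3+1 = 5
  5+3 = 0 carry 1
  7+0+1 = 0 carry 1
  4+5+1 = 2 carry 1
  1+0+1 = 2
  1+2 = 3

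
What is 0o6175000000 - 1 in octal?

0o6174777777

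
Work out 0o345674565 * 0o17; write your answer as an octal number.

0o6570016733

Multiply each base-8 digit by 15, carrying:
  5×15 = 75 → write 3 carry 9
  6×15+9 = 99 → write 3 carry 12
  5×15+12 = 87 → write 7 carry 10
  4×15+10 = 70 → write 6 carry 8
  7×15+8 = 113 → write 1 carry 14
  6×15+14 = 104 → write 0 carry 13
  5×15+13 = 88 → write 0 carry 11
  4×15+11 = 71 → write 7 carry 8
  3×15+8 = 53 → write 5 carry 6
  remaining carry: 6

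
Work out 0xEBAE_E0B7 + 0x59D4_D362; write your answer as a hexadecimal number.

Add column by column in base 16, right to left:
  7+2 = 9
  B+6 = 1 carry 1
  0+3+1 = 4
  E+D = B carry 1
  E+4+1 = 3 carry 1
  A+D+1 = 8 carry 1
  B+9+1 = 5 carry 1
  E+5+1 = 4 carry 1
  final carry 1

0x14583B419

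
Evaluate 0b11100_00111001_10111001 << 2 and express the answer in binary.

0b11100001110011011100100

Left shift by 2: append 2 zero bits.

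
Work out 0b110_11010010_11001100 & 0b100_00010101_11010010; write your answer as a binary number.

0b1000001000011000000

AND bit by bit (1 only where both bits are 1):
  1101101001011001100
& 1000001010111010010
= 1000001000011000000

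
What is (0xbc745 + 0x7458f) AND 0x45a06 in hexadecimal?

Add column by column in base 16, right to left:
  5+f = 4 carry 1
  4+8+1 = d
  7+5 = c
  c+4 = 0 carry 1
  b+7+1 = 3 carry 1
  final carry 1
Sum = 0x130cd4; now AND with 0x45a06:
  1&0=0, 3&4=0, 0&5=0, c&a=8, d&0=0, 4&6=4

0x804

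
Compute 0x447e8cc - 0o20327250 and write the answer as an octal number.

0o401435044

0x447e8cc = 0o421764314 in octal.
Subtract column by column in base 8:
  4-0 → 4
  1-5 → 4 (borrow)
  3-2-1 → 0
  4-7 → 5 (borrow)
  6-2-1 → 3
  7-3 → 4
  1-0 → 1
  2-2 → 0
  4-0 → 4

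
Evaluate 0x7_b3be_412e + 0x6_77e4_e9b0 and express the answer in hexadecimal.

0xe2ba32ade

Add column by column in base 16, right to left:
  e+0 = e
  2+b = d
  1+9 = a
  4+e = 2 carry 1
  e+4+1 = 3 carry 1
  b+e+1 = a carry 1
  3+7+1 = b
  b+7 = 2 carry 1
  7+6+1 = e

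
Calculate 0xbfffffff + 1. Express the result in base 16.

The trailing 7 digits are F (max in base 16), so adding 1 cascades: they roll to 0 and the next digit up increments.

0xc0000000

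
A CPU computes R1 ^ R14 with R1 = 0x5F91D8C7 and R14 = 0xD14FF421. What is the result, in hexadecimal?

XOR each hex digit independently (no carries):
  5^D=8, F^1=E, 9^4=D, 1^F=E, D^F=2, 8^4=C, C^2=E, 7^1=6

0x8EDE2CE6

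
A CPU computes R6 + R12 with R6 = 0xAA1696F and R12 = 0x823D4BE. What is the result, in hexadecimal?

Add column by column in base 16, right to left:
  F+E = D carry 1
  6+B+1 = 2 carry 1
  9+4+1 = E
  6+D = 3 carry 1
  1+3+1 = 5
  A+2 = C
  A+8 = 2 carry 1
  final carry 1

0x12C53E2D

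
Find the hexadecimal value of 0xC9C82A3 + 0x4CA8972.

0x11670C15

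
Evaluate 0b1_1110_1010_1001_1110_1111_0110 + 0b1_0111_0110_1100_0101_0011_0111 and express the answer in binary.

0b11011000010110010000101101

Add column by column in base 2, right to left:
  0+1 = 1
  1+1 = 0 carry 1
  1+1+1 = 1 carry 1
  0+0+1 = 1
  1+1 = 0 carry 1
  1+1+1 = 1 carry 1
  1+0+1 = 0 carry 1
  1+0+1 = 0 carry 1
  0+1+1 = 0 carry 1
  1+0+1 = 0 carry 1
  1+1+1 = 1 carry 1
  1+0+1 = 0 carry 1
  1+0+1 = 0 carry 1
  0+0+1 = 1
  0+1 = 1
  1+1 = 0 carry 1
  0+0+1 = 1
  1+1 = 0 carry 1
  0+1+1 = 0 carry 1
  1+0+1 = 0 carry 1
  0+1+1 = 0 carry 1
  1+1+1 = 1 carry 1
  1+1+1 = 1 carry 1
  1+0+1 = 0 carry 1
  1+1+1 = 1 carry 1
  final carry 1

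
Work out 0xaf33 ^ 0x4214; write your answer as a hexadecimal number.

0xed27

XOR each hex digit independently (no carries):
  a^4=e, f^2=d, 3^1=2, 3^4=7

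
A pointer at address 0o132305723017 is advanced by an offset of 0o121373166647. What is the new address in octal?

Add column by column in base 8, right to left:
  7+7 = 6 carry 1
  1+4+1 = 6
  0+6 = 6
  3+6 = 1 carry 1
  2+6+1 = 1 carry 1
  7+1+1 = 1 carry 1
  5+3+1 = 1 carry 1
  0+7+1 = 0 carry 1
  3+3+1 = 7
  2+1 = 3
  3+2 = 5
  1+1 = 2

0o253701111666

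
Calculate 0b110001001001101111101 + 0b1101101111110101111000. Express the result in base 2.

0b10011111001000011110101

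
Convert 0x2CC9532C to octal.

0o5462251454

Expand each hex digit to 4 bits: 2=0010 C=1100 C=1100 9=1001 5=0101 3=0011 2=0010 C=1100.
Group the bits in threes: 101 100 110 010 010 101 001 100 101 100 → 5462251454.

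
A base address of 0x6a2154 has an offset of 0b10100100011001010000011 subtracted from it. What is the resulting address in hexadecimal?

0b10100100011001010000011 = 0x523283 in hexadecimal.
Subtract column by column in base 16:
  4-3 → 1
  5-8 → d (borrow)
  1-2-1 → e (borrow)
  2-3-1 → e (borrow)
  a-2-1 → 7
  6-5 → 1

0x17eed1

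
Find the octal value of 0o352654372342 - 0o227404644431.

0o123247525711

Subtract column by column in base 8:
  2-1 → 1
  4-3 → 1
  3-4 → 7 (borrow)
  2-4-1 → 5 (borrow)
  7-4-1 → 2
  3-6 → 5 (borrow)
  4-4-1 → 7 (borrow)
  5-0-1 → 4
  6-4 → 2
  2-7 → 3 (borrow)
  5-2-1 → 2
  3-2 → 1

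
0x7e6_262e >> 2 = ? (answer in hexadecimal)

2 bits is not a whole number of base-16 digits; in binary: 111111001100010011000101110 >> 2 = 1111110011000100110001011.

0x1f9898b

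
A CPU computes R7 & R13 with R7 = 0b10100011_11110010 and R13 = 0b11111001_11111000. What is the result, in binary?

0b1010000111110000

AND bit by bit (1 only where both bits are 1):
  1010001111110010
& 1111100111111000
= 1010000111110000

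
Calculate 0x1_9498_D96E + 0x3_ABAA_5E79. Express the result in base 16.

Add column by column in base 16, right to left:
  E+9 = 7 carry 1
  6+7+1 = E
  9+E = 7 carry 1
  D+5+1 = 3 carry 1
  8+A+1 = 3 carry 1
  9+A+1 = 4 carry 1
  4+B+1 = 0 carry 1
  9+A+1 = 4 carry 1
  1+3+1 = 5

0x5404337E7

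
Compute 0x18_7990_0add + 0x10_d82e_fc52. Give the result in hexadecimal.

Add column by column in base 16, right to left:
  d+2 = f
  d+5 = 2 carry 1
  a+c+1 = 7 carry 1
  0+f+1 = 0 carry 1
  0+e+1 = f
  9+2 = b
  9+8 = 1 carry 1
  7+d+1 = 5 carry 1
  8+0+1 = 9
  1+1 = 2

0x2951bf072f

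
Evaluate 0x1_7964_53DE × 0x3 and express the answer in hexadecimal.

0x46C2CFB9A

Multiply each base-16 digit by 3, carrying:
  E×3 = 42 → write A carry 2
  D×3+2 = 41 → write 9 carry 2
  3×3+2 = 11 → write B
  5×3 = 15 → write F
  4×3 = 12 → write C
  6×3 = 18 → write 2 carry 1
  9×3+1 = 28 → write C carry 1
  7×3+1 = 22 → write 6 carry 1
  1×3+1 = 4 → write 4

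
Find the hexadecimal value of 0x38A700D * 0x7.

0x18C9105B

Multiply each base-16 digit by 7, carrying:
  D×7 = 91 → write B carry 5
  0×7+5 = 5 → write 5
  0×7 = 0 → write 0
  7×7 = 49 → write 1 carry 3
  A×7+3 = 73 → write 9 carry 4
  8×7+4 = 60 → write C carry 3
  3×7+3 = 24 → write 8 carry 1
  remaining carry: 1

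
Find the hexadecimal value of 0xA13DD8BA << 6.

0x284F762E80

6 bits is not a whole number of base-16 digits; in binary: 10100001001111011101100010111010 << 6 = 10100001001111011101100010111010000000.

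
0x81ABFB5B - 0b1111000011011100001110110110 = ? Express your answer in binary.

0b1110010100111100011011110100101

0x81ABFB5B = 0b10000001101010111111101101011011 in binary.
Subtract column by column in base 2:
  1-0 → 1
  1-1 → 0
  0-1 → 1 (borrow)
  1-0-1 → 0
  1-1 → 0
  0-1 → 1 (borrow)
  1-0-1 → 0
  0-1 → 1 (borrow)
  1-1-1 → 1 (borrow)
  1-1-1 → 1 (borrow)
  0-0-1 → 1 (borrow)
  1-0-1 → 0
  1-0 → 1
  1-0 → 1
  1-1 → 0
  1-1 → 0
  1-1 → 0
  1-0 → 1
  0-1 → 1 (borrow)
  1-1-1 → 1 (borrow)
  0-0-1 → 1 (borrow)
  1-0-1 → 0
  0-0 → 0
  1-0 → 1
  1-1 → 0
  0-1 → 1 (borrow)
  0-1-1 → 0 (borrow)
  0-1-1 → 0 (borrow)
  0-0-1 → 1 (borrow)
  0-0-1 → 1 (borrow)
  0-0-1 → 1 (borrow)
  1-0-1 → 0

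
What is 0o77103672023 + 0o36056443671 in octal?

0o135162335714

Add column by column in base 8, right to left:
  3+1 = 4
  2+7 = 1 carry 1
  0+6+1 = 7
  2+3 = 5
  7+4 = 3 carry 1
  6+4+1 = 3 carry 1
  3+6+1 = 2 carry 1
  0+5+1 = 6
  1+0 = 1
  7+6 = 5 carry 1
  7+3+1 = 3 carry 1
  final carry 1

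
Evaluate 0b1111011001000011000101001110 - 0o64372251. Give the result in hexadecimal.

0xE923CA5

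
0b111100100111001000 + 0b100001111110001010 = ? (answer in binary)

0b1011110100101010010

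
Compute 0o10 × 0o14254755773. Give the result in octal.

0o142547557730

Multiply each base-8 digit by 8, carrying:
  3×8 = 24 → write 0 carry 3
  7×8+3 = 59 → write 3 carry 7
  7×8+7 = 63 → write 7 carry 7
  5×8+7 = 47 → write 7 carry 5
  5×8+5 = 45 → write 5 carry 5
  7×8+5 = 61 → write 5 carry 7
  4×8+7 = 39 → write 7 carry 4
  5×8+4 = 44 → write 4 carry 5
  2×8+5 = 21 → write 5 carry 2
  4×8+2 = 34 → write 2 carry 4
  1×8+4 = 12 → write 4 carry 1
  remaining carry: 1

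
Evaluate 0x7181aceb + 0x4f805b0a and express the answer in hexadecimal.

0xc10207f5

Add column by column in base 16, right to left:
  b+a = 5 carry 1
  e+0+1 = f
  c+b = 7 carry 1
  a+5+1 = 0 carry 1
  1+0+1 = 2
  8+8 = 0 carry 1
  1+f+1 = 1 carry 1
  7+4+1 = c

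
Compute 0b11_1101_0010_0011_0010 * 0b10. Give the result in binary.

Multiply each base-2 digit by 2, carrying:
  0×2 = 0 → write 0
  1×2 = 2 → write 0 carry 1
  0×2+1 = 1 → write 1
  0×2 = 0 → write 0
  1×2 = 2 → write 0 carry 1
  1×2+1 = 3 → write 1 carry 1
  0×2+1 = 1 → write 1
  0×2 = 0 → write 0
  0×2 = 0 → write 0
  1×2 = 2 → write 0 carry 1
  0×2+1 = 1 → write 1
  0×2 = 0 → write 0
  1×2 = 2 → write 0 carry 1
  0×2+1 = 1 → write 1
  1×2 = 2 → write 0 carry 1
  1×2+1 = 3 → write 1 carry 1
  1×2+1 = 3 → write 1 carry 1
  1×2+1 = 3 → write 1 carry 1
  remaining carry: 1

0b1111010010001100100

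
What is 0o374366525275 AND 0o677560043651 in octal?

0o274160001251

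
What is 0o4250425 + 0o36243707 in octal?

0o42514334

Add column by column in base 8, right to left:
  5+7 = 4 carry 1
  2+0+1 = 3
  4+7 = 3 carry 1
  0+3+1 = 4
  5+4 = 1 carry 1
  2+2+1 = 5
  4+6 = 2 carry 1
  0+3+1 = 4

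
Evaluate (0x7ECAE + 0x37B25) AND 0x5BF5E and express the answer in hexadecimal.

0x12752

Add column by column in base 16, right to left:
  E+5 = 3 carry 1
  A+2+1 = D
  C+B = 7 carry 1
  E+7+1 = 6 carry 1
  7+3+1 = B
Sum = 0xB67D3; now AND with 0x5BF5E:
  B&5=1, 6&B=2, 7&F=7, D&5=5, 3&E=2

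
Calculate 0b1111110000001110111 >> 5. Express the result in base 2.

Right shift by 5: drop the 5 least-significant bits.

0b11111100000011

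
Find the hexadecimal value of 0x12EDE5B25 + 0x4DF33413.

Add column by column in base 16, right to left:
  5+3 = 8
  2+1 = 3
  B+4 = F
  5+3 = 8
  E+3 = 1 carry 1
  D+F+1 = D carry 1
  E+D+1 = C carry 1
  2+4+1 = 7
  1+0 = 1

0x17CD18F38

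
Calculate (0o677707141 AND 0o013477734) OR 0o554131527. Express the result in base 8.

0o557537527

0o677707141 AND 0o013477734 = 0o013407100.
Then OR with 0o554131527.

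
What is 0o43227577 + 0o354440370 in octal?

0o417670167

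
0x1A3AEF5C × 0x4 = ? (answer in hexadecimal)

Multiply each base-16 digit by 4, carrying:
  C×4 = 48 → write 0 carry 3
  5×4+3 = 23 → write 7 carry 1
  F×4+1 = 61 → write D carry 3
  E×4+3 = 59 → write B carry 3
  A×4+3 = 43 → write B carry 2
  3×4+2 = 14 → write E
  A×4 = 40 → write 8 carry 2
  1×4+2 = 6 → write 6

0x68EBBD70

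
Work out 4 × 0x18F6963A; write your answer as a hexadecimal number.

Multiply each base-16 digit by 4, carrying:
  A×4 = 40 → write 8 carry 2
  3×4+2 = 14 → write E
  6×4 = 24 → write 8 carry 1
  9×4+1 = 37 → write 5 carry 2
  6×4+2 = 26 → write A carry 1
  F×4+1 = 61 → write D carry 3
  8×4+3 = 35 → write 3 carry 2
  1×4+2 = 6 → write 6

0x63DA58E8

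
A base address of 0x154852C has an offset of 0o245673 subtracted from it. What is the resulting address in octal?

0x154852C = 0o125102454 in octal.
Subtract column by column in base 8:
  4-3 → 1
  5-7 → 6 (borrow)
  4-6-1 → 5 (borrow)
  2-5-1 → 4 (borrow)
  0-4-1 → 3 (borrow)
  1-2-1 → 6 (borrow)
  5-0-1 → 4
  2-0 → 2
  1-0 → 1

0o124634561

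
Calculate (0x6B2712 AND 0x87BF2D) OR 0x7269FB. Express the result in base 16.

0x6B2712 AND 0x87BF2D = 0x032700.
Then OR with 0x7269FB.

0x736FFB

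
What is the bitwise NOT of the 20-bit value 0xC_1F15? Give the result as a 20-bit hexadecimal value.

0x3E0EA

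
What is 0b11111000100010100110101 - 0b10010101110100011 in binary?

Subtract column by column in base 2:
  1-1 → 0
  0-1 → 1 (borrow)
  1-0-1 → 0
  0-0 → 0
  1-0 → 1
  1-1 → 0
  0-0 → 0
  0-1 → 1 (borrow)
  1-1-1 → 1 (borrow)
  0-1-1 → 0 (borrow)
  1-0-1 → 0
  0-1 → 1 (borrow)
  0-0-1 → 1 (borrow)
  0-1-1 → 0 (borrow)
  1-0-1 → 0
  0-0 → 0
  0-1 → 1 (borrow)
  0-0-1 → 1 (borrow)
  1-0-1 → 0
  1-0 → 1
  1-0 → 1
  1-0 → 1
  1-0 → 1

0b11110110001100110010010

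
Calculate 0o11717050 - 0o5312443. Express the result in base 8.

Subtract column by column in base 8:
  0-3 → 5 (borrow)
  5-4-1 → 0
  0-4 → 4 (borrow)
  7-2-1 → 4
  1-1 → 0
  7-3 → 4
  1-5 → 4 (borrow)
  1-0-1 → 0

0o4404405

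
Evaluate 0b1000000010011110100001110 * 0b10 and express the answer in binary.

Multiply each base-2 digit by 2, carrying:
  0×2 = 0 → write 0
  1×2 = 2 → write 0 carry 1
  1×2+1 = 3 → write 1 carry 1
  1×2+1 = 3 → write 1 carry 1
  0×2+1 = 1 → write 1
  0×2 = 0 → write 0
  0×2 = 0 → write 0
  0×2 = 0 → write 0
  1×2 = 2 → write 0 carry 1
  0×2+1 = 1 → write 1
  1×2 = 2 → write 0 carry 1
  1×2+1 = 3 → write 1 carry 1
  1×2+1 = 3 → write 1 carry 1
  1×2+1 = 3 → write 1 carry 1
  0×2+1 = 1 → write 1
  0×2 = 0 → write 0
  1×2 = 2 → write 0 carry 1
  0×2+1 = 1 → write 1
  0×2 = 0 → write 0
  0×2 = 0 → write 0
  0×2 = 0 → write 0
  0×2 = 0 → write 0
  0×2 = 0 → write 0
  0×2 = 0 → write 0
  1×2 = 2 → write 0 carry 1
  remaining carry: 1

0b10000000100111101000011100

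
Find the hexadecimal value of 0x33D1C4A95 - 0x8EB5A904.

0x2AE66A191

Subtract column by column in base 16:
  5-4 → 1
  9-0 → 9
  A-9 → 1
  4-A → A (borrow)
  C-5-1 → 6
  1-B → 6 (borrow)
  D-E-1 → E (borrow)
  3-8-1 → A (borrow)
  3-0-1 → 2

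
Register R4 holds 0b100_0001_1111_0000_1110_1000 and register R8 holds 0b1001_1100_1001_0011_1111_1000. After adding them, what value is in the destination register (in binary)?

0b110111101000010011100000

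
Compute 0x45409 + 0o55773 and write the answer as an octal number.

0o1130004

0x45409 = 0o1052011 in octal.
Add column by column in base 8, right to left:
  1+3 = 4
  1+7 = 0 carry 1
  0+7+1 = 0 carry 1
  2+5+1 = 0 carry 1
  5+5+1 = 3 carry 1
  0+0+1 = 1
  1+0 = 1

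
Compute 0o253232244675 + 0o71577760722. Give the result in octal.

0o345032225617

Add column by column in base 8, right to left:
  5+2 = 7
  7+2 = 1 carry 1
  6+7+1 = 6 carry 1
  4+0+1 = 5
  4+6 = 2 carry 1
  2+7+1 = 2 carry 1
  2+7+1 = 2 carry 1
  3+7+1 = 3 carry 1
  2+5+1 = 0 carry 1
  3+1+1 = 5
  5+7 = 4 carry 1
  2+0+1 = 3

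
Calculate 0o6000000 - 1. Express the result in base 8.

The trailing 6 digits are 0, so subtracting 1 borrows through: they become 7 and the next digit up decrements.

0o5777777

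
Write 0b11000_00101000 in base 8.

0o14050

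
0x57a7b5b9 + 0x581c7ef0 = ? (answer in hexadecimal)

0xafc434a9

Add column by column in base 16, right to left:
  9+0 = 9
  b+f = a carry 1
  5+e+1 = 4 carry 1
  b+7+1 = 3 carry 1
  7+c+1 = 4 carry 1
  a+1+1 = c
  7+8 = f
  5+5 = a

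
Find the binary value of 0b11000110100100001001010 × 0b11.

0b1001010011101100011011110

Multiply each base-2 digit by 3, carrying:
  0×3 = 0 → write 0
  1×3 = 3 → write 1 carry 1
  0×3+1 = 1 → write 1
  1×3 = 3 → write 1 carry 1
  0×3+1 = 1 → write 1
  0×3 = 0 → write 0
  1×3 = 3 → write 1 carry 1
  0×3+1 = 1 → write 1
  0×3 = 0 → write 0
  0×3 = 0 → write 0
  0×3 = 0 → write 0
  1×3 = 3 → write 1 carry 1
  0×3+1 = 1 → write 1
  0×3 = 0 → write 0
  1×3 = 3 → write 1 carry 1
  0×3+1 = 1 → write 1
  1×3 = 3 → write 1 carry 1
  1×3+1 = 4 → write 0 carry 2
  0×3+2 = 2 → write 0 carry 1
  0×3+1 = 1 → write 1
  0×3 = 0 → write 0
  1×3 = 3 → write 1 carry 1
  1×3+1 = 4 → write 0 carry 2
  remaining carry: 10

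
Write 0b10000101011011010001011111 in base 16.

Group the bits into nibbles: 0010 0001 0101 1011 0100 0101 1111 → 215B45F.

0x215B45F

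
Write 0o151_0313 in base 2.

0b1101001000011001011

Each octal digit is 3 bits: 1=001 5=101 1=001 0=000 3=011 1=001 3=011.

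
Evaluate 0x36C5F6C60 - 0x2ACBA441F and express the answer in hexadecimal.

Subtract column by column in base 16:
  0-F → 1 (borrow)
  6-1-1 → 4
  C-4 → 8
  6-4 → 2
  F-A → 5
  5-B → A (borrow)
  C-C-1 → F (borrow)
  6-A-1 → B (borrow)
  3-2-1 → 0

0xBFA52841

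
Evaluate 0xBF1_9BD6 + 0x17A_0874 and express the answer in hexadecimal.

0xD6BA44A

Add column by column in base 16, right to left:
  6+4 = A
  D+7 = 4 carry 1
  B+8+1 = 4 carry 1
  9+0+1 = A
  1+A = B
  F+7 = 6 carry 1
  B+1+1 = D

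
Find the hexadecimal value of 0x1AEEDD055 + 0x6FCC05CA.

0x21EB9D61F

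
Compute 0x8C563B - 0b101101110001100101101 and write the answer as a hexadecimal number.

0x75730E

0b101101110001100101101 = 0x16E32D in hexadecimal.
Subtract column by column in base 16:
  B-D → E (borrow)
  3-2-1 → 0
  6-3 → 3
  5-E → 7 (borrow)
  C-6-1 → 5
  8-1 → 7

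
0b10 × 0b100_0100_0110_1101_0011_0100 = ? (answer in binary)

0b100010001101101001101000

Multiply each base-2 digit by 2, carrying:
  0×2 = 0 → write 0
  0×2 = 0 → write 0
  1×2 = 2 → write 0 carry 1
  0×2+1 = 1 → write 1
  1×2 = 2 → write 0 carry 1
  1×2+1 = 3 → write 1 carry 1
  0×2+1 = 1 → write 1
  0×2 = 0 → write 0
  1×2 = 2 → write 0 carry 1
  0×2+1 = 1 → write 1
  1×2 = 2 → write 0 carry 1
  1×2+1 = 3 → write 1 carry 1
  0×2+1 = 1 → write 1
  1×2 = 2 → write 0 carry 1
  1×2+1 = 3 → write 1 carry 1
  0×2+1 = 1 → write 1
  0×2 = 0 → write 0
  0×2 = 0 → write 0
  1×2 = 2 → write 0 carry 1
  0×2+1 = 1 → write 1
  0×2 = 0 → write 0
  0×2 = 0 → write 0
  1×2 = 2 → write 0 carry 1
  remaining carry: 1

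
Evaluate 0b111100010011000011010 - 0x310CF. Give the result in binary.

0x310CF = 0b110001000011001111 in binary.
Subtract column by column in base 2:
  0-1 → 1 (borrow)
  1-1-1 → 1 (borrow)
  0-1-1 → 0 (borrow)
  1-1-1 → 1 (borrow)
  1-0-1 → 0
  0-0 → 0
  0-1 → 1 (borrow)
  0-1-1 → 0 (borrow)
  0-0-1 → 1 (borrow)
  1-0-1 → 0
  1-0 → 1
  0-0 → 0
  0-1 → 1 (borrow)
  1-0-1 → 0
  0-0 → 0
  0-0 → 0
  0-1 → 1 (borrow)
  1-1-1 → 1 (borrow)
  1-0-1 → 0
  1-0 → 1
  1-0 → 1

0b110110001010101001011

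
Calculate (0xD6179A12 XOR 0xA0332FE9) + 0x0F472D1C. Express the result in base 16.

First 0xD6179A12 XOR 0xA0332FE9 = 0x7624B5FB.
Add column by column in base 16, right to left:
  B+C = 7 carry 1
  F+1+1 = 1 carry 1
  5+D+1 = 3 carry 1
  B+2+1 = E
  4+7 = B
  2+4 = 6
  6+F = 5 carry 1
  7+0+1 = 8

0x856BE317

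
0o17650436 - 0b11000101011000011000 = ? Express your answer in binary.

0o17650436 = 0b1111110101000100011110 in binary.
Subtract column by column in base 2:
  0-0 → 0
  1-0 → 1
  1-0 → 1
  1-1 → 0
  1-1 → 0
  0-0 → 0
  0-0 → 0
  0-0 → 0
  1-0 → 1
  0-1 → 1 (borrow)
  0-1-1 → 0 (borrow)
  0-0-1 → 1 (borrow)
  1-1-1 → 1 (borrow)
  0-0-1 → 1 (borrow)
  1-1-1 → 1 (borrow)
  0-0-1 → 1 (borrow)
  1-0-1 → 0
  1-0 → 1
  1-1 → 0
  1-1 → 0
  1-0 → 1
  1-0 → 1

0b1100101111101100000110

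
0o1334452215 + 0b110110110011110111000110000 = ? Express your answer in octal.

0o2223041275

0b110110110011110111000110000 = 0o666367060 in octal.
Add column by column in base 8, right to left:
  5+0 = 5
  1+6 = 7
  2+0 = 2
  2+7 = 1 carry 1
  5+6+1 = 4 carry 1
  4+3+1 = 0 carry 1
  4+6+1 = 3 carry 1
  3+6+1 = 2 carry 1
  3+6+1 = 2 carry 1
  1+0+1 = 2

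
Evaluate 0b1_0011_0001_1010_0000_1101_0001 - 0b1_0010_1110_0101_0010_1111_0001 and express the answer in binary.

Subtract column by column in base 2:
  1-1 → 0
  0-0 → 0
  0-0 → 0
  0-0 → 0
  1-1 → 0
  0-1 → 1 (borrow)
  1-1-1 → 1 (borrow)
  1-1-1 → 1 (borrow)
  0-0-1 → 1 (borrow)
  0-1-1 → 0 (borrow)
  0-0-1 → 1 (borrow)
  0-0-1 → 1 (borrow)
  0-1-1 → 0 (borrow)
  1-0-1 → 0
  0-1 → 1 (borrow)
  1-0-1 → 0
  1-0 → 1
  0-1 → 1 (borrow)
  0-1-1 → 0 (borrow)
  0-1-1 → 0 (borrow)
  1-0-1 → 0
  1-1 → 0
  0-0 → 0
  0-0 → 0
  1-1 → 0

0b110100110111100000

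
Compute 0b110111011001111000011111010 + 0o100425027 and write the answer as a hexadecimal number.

0x7ef1b11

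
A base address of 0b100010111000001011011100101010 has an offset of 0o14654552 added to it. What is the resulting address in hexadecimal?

0b100010111000001011011100101010 = 0x22E0B72A in hexadecimal.
0o14654552 = 0x33596A in hexadecimal.
Add column by column in base 16, right to left:
  A+A = 4 carry 1
  2+6+1 = 9
  7+9 = 0 carry 1
  B+5+1 = 1 carry 1
  0+3+1 = 4
  E+3 = 1 carry 1
  2+0+1 = 3
  2+0 = 2

0x23141094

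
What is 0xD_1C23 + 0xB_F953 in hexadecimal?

Add column by column in base 16, right to left:
  3+3 = 6
  2+5 = 7
  C+9 = 5 carry 1
  1+F+1 = 1 carry 1
  D+B+1 = 9 carry 1
  final carry 1

0x191576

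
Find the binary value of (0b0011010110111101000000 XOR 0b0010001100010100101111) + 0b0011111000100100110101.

First 0b0011010110111101000000 XOR 0b0010001100010100101111 = 0b0001011010101001101111.
Add column by column in base 2, right to left:
  1+1 = 0 carry 1
  1+0+1 = 0 carry 1
  1+1+1 = 1 carry 1
  1+0+1 = 0 carry 1
  0+1+1 = 0 carry 1
  1+1+1 = 1 carry 1
  1+0+1 = 0 carry 1
  0+0+1 = 1
  0+1 = 1
  1+0 = 1
  0+0 = 0
  1+1 = 0 carry 1
  0+0+1 = 1
  1+0 = 1
  0+0 = 0
  1+1 = 0 carry 1
  1+1+1 = 1 carry 1
  0+1+1 = 0 carry 1
  1+1+1 = 1 carry 1
  0+1+1 = 0 carry 1
  final carry 1

0b101010011001110100100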